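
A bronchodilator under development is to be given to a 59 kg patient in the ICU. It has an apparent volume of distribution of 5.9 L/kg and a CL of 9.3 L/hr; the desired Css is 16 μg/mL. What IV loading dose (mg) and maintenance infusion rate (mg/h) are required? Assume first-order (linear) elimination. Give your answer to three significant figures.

Total Vd = 5.9 × 59 = 348.1 L
Loading: fill Vd to C_target → 348.1 L × 16 mg/L = 5570 mg
Maintenance: replace elimination → rate = CL × Css = 9.300 × 16 = 148.8 mg/h

(a) 5570 mg; (b) 149 mg/h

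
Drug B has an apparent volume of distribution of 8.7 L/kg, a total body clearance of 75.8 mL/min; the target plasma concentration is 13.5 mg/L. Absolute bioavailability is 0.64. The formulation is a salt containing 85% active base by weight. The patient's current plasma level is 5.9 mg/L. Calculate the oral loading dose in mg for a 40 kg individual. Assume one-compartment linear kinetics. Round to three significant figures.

4860 mg

Vd(total) = 40 kg × 8.7 L/kg = 348.0 L
The loading dose fills Vd to the target concentration.
Concentration deficit ΔC = 13.5 − 5.9 = 7.600 mg/L
LD = Vd × ΔC / F / S = 348.0 × 7.600 / 0.64 / 0.85 = 4862 mg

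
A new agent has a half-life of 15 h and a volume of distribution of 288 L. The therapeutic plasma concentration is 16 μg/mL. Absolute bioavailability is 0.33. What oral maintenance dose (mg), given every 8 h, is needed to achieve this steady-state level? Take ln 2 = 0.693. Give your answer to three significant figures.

5160 mg

k = 0.693/15 = 0.04620 h⁻¹, so CL = k·Vd = 0.04620 × 288.0 = 13.31 L/h
D = CL × Css × τ / F = 13.31 × 16 × 8 / 0.33 = 5163 mg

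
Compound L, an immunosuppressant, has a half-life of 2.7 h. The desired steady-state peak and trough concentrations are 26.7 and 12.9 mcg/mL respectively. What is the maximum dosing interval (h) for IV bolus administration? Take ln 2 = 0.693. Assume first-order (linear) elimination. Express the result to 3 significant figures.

k = 0.693 / t½ = 0.693 / 2.7 = 0.2567 h⁻¹
Between IV bolus doses, concentration decays as C = C₀·e^(−kτ), so C_peak/C_trough = e^(kτ).
τ_max = ln(C_peak/C_trough) / k = ln(26.7/12.9) / 0.2567 = 0.7274 / 0.2567 = 2.834 h

2.83 h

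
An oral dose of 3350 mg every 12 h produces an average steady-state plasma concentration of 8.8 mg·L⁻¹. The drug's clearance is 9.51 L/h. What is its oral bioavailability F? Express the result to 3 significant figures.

0.300

F·D/τ = CL·Css at steady state → F = CL·Css·τ / D.
F = 9.51 × 8.8 × 12 / 3350 = 0.300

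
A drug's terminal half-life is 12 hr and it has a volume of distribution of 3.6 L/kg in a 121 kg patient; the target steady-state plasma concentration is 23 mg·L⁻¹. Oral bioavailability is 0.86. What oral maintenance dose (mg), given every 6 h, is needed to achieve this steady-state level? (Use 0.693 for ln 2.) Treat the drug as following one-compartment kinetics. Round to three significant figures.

4040 mg

Vd(total) = 121 kg × 3.6 L/kg = 435.6 L
CL = 0.693 × Vd / t½ = 0.693 × 435.6 / 12 = 25.16 L/h
D = CL × Css × τ / F = 25.16 × 23 × 6 / 0.86 = 4037 mg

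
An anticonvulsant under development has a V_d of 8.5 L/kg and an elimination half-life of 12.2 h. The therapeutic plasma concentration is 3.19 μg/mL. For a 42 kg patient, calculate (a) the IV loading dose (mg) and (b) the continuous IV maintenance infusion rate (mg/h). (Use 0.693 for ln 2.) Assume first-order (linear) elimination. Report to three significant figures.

(a) 1140 mg; (b) 64.7 mg/h

Vd = 8.5 L/kg × 42 kg = 357.0 L
LD = Vd × C = 357.0 × 3.19 = 1139 mg
CL = 0.693 × Vd / t½ = 0.693 × 357.0 / 12.2 = 20.28 L/h
Infusion rate = CL × Css = 20.28 × 3.19 = 64.69 mg/h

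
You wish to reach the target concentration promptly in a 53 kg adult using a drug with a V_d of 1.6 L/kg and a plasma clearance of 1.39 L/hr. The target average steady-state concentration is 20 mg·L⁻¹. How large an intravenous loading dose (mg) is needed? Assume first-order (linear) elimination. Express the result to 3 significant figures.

Vd = 1.6 L/kg × 53 kg = 84.80 L
The loading dose fills Vd to the target concentration; clearance is irrelevant here.
LD = Vd × C = 84.80 × 20.00 = 1696 mg

1700 mg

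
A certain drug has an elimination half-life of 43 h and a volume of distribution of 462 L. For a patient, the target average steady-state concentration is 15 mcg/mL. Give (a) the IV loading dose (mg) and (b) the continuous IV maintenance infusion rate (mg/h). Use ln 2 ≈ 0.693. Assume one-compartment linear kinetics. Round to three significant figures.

LD = Vd × C = 462.0 × 15 = 6930 mg
CL = 0.693 × Vd / t½ = 0.693 × 462.0 / 43 = 7.446 L/h
Infusion rate = CL × Css = 7.446 × 15 = 111.7 mg/h

(a) 6930 mg; (b) 112 mg/h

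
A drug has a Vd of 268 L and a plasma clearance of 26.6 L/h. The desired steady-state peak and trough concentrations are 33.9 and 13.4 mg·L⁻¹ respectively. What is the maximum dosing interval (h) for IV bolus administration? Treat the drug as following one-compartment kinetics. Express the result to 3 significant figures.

k = CL / Vd = 26.60 / 268.0 = 0.09925 h⁻¹
Between IV bolus doses, concentration decays as C = C₀·e^(−kτ), so C_peak/C_trough = e^(kτ).
τ_max = ln(C_peak/C_trough) / k = ln(33.9/13.4) / 0.09925 = 0.9282 / 0.09925 = 9.352 h

9.35 h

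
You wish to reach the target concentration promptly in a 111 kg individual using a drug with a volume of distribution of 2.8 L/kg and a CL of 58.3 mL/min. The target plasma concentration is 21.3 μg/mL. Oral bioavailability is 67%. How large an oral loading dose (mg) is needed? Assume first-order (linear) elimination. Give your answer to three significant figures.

Vd = 2.8 L/kg × 111 kg = 310.8 L
The loading dose fills Vd to the target concentration.
LD = Vd × C / F = 310.8 × 21.30 / 0.67 = 9881 mg

9880 mg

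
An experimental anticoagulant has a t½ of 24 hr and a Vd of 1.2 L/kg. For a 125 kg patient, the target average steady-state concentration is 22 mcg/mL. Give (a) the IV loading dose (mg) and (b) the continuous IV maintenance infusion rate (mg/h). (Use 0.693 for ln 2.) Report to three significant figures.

(a) 3300 mg; (b) 95.3 mg/h

Total Vd = 1.2 × 125 = 150.0 L
LD = Vd × C = 150.0 × 22 = 3300 mg
CL = 0.693 × Vd / t½ = 0.693 × 150.0 / 24 = 4.331 L/h
Infusion rate = CL × Css = 4.331 × 22 = 95.28 mg/h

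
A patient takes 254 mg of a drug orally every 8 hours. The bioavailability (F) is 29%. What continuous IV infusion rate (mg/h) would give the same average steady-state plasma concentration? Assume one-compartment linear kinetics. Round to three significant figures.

9.21 mg/h

Equivalent systemic input: infusion rate = F·D/τ.
Rate = 0.29 × 254 / 8 = 9.208 mg/h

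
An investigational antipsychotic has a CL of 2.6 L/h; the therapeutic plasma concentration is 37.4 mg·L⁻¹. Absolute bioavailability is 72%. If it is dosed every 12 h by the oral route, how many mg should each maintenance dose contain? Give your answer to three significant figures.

D = CL × Css × τ / F = 2.600 × 37.4 × 12 / 0.72 = 1621 mg

1620 mg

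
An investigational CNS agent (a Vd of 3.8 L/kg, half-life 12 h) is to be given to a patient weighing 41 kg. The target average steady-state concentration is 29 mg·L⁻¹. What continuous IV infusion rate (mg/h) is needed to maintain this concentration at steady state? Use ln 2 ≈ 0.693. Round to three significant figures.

Total Vd = 3.8 × 41 = 155.8 L
CL = ln 2 · Vd / t½ = 0.693 × 155.8 / 12 = 8.997 L/h
Infusion rate = CL × Css = 8.997 × 29 = 260.9 mg/h

261 mg/h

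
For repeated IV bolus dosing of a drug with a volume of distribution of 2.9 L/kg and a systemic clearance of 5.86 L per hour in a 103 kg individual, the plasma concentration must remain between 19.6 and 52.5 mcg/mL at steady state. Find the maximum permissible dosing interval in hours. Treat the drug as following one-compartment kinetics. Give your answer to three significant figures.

50.2 h

Vd(total) = 103 kg × 2.9 L/kg = 298.7 L
k = CL / Vd = 5.860 / 298.7 = 0.01962 h⁻¹
Between IV bolus doses, concentration decays as C = C₀·e^(−kτ), so C_peak/C_trough = e^(kτ).
τ_max = ln(C_peak/C_trough) / k = ln(52.5/19.6) / 0.01962 = 0.9853 / 0.01962 = 50.22 h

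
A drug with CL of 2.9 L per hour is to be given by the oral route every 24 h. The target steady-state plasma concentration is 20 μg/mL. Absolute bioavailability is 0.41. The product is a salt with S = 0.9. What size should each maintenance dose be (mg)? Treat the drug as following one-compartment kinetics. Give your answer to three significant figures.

3770 mg

At steady state, dose per interval replaces the amount cleared in that interval: F·S·D/τ = CL·Css.
D = CL × Css × τ / F / S = 2.900 × 20 × 24 / 0.41 / 0.9 = 3772 mg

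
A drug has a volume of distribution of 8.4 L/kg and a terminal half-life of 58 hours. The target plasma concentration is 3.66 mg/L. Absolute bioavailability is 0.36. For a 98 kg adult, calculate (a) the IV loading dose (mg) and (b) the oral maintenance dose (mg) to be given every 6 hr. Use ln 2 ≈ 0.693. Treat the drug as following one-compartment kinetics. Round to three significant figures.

Vd = 8.4 L/kg × 98 kg = 823.2 L
LD = Vd × C = 823.2 × 3.66 = 3013 mg
CL = 0.693 × Vd / t½ = 0.693 × 823.2 / 58 = 9.836 L/h
D = CL × Css × τ / F = 9.836 × 3.66 × 6 / 0.36 = 600.0 mg

(a) 3010 mg; (b) 600 mg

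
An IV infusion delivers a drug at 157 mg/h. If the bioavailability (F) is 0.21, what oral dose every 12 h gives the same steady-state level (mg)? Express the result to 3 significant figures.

To maintain the same Css, the systemic dosing rate must be unchanged: F·D/τ = infusion rate.
D = rate × τ / F = 157 × 12 / 0.21 = 8971 mg

8970 mg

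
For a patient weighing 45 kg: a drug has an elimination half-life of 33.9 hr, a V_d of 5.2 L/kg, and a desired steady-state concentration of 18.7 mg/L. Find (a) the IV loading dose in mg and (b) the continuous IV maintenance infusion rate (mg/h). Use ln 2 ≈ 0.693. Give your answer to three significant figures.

Total Vd = 5.2 × 45 = 234.0 L
LD = Vd × C = 234.0 × 18.7 = 4376 mg
CL = 0.693 × Vd / t½ = 0.693 × 234.0 / 33.9 = 4.784 L/h
Infusion rate = CL × Css = 4.784 × 18.7 = 89.46 mg/h

(a) 4380 mg; (b) 89.5 mg/h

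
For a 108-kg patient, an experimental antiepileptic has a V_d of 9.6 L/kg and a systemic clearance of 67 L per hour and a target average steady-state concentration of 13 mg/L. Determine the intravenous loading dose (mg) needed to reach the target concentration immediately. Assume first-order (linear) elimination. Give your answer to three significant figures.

13500 mg

Vd = 9.6 L/kg × 108 kg = 1037 L
Loading dose depends on Vd (not clearance): it fills the distribution volume.
LD = Vd × C = 1037 × 13.00 = 13480 mg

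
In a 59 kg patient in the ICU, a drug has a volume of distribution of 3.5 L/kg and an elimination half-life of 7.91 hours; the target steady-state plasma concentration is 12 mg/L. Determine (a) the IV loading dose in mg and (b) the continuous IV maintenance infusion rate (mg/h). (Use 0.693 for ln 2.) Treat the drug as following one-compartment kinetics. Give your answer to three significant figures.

(a) 2480 mg; (b) 217 mg/h

Total Vd = 3.5 × 59 = 206.5 L
LD = Vd × C = 206.5 × 12 = 2478 mg
CL = 0.693 × Vd / t½ = 0.693 × 206.5 / 7.91 = 18.09 L/h
Infusion rate = CL × Css = 18.09 × 12 = 217.1 mg/h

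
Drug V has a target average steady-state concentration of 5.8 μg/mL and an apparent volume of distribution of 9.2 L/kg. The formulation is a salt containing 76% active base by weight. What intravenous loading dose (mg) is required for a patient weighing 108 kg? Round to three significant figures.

7580 mg

Vd = 9.2 L/kg × 108 kg = 993.6 L
LD = Vd × C / S = 993.6 × 5.800 / 0.76 = 7583 mg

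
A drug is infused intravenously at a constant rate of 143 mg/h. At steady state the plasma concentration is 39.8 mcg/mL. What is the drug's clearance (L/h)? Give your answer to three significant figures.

3.59 L/h

At steady state, infusion rate = CL × Css, so CL = rate / Css.
CL = 143 / 39.8 = 3.593 L/h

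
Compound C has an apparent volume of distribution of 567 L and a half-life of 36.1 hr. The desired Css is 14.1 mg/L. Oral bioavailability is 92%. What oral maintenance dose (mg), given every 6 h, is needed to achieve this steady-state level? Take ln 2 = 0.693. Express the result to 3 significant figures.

CL = ln 2 · Vd / t½ = 0.693 × 567.0 / 36.1 = 10.88 L/h
D = CL × Css × τ / F = 10.88 × 14.1 × 6 / 0.92 = 1000 mg

1000 mg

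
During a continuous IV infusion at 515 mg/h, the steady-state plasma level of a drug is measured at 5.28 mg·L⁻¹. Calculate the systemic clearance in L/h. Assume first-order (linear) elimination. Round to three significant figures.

97.5 L/h

At steady state, infusion rate = CL × Css, so CL = rate / Css.
CL = 515 / 5.28 = 97.54 L/h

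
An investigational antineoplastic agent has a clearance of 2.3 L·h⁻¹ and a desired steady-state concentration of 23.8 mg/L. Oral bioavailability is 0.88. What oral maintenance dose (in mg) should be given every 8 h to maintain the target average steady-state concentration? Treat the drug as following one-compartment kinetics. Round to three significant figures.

498 mg

D = CL × Css × τ / F = 2.300 × 23.8 × 8 / 0.88 = 497.6 mg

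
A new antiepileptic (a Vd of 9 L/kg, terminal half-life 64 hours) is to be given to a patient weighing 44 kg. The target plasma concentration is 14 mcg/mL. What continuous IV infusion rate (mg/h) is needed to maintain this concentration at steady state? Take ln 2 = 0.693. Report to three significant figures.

60.0 mg/h

Total Vd = 9 × 44 = 396.0 L
CL = ln 2 · Vd / t½ = 0.693 × 396.0 / 64 = 4.288 L/h
Infusion rate = CL × Css = 4.288 × 14 = 60.03 mg/h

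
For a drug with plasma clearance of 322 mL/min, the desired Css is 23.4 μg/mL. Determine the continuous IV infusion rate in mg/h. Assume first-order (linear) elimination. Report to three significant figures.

452 mg/h

CL = 322 mL/min = 322 × 0.06 = 19.32 L/h
R₀ = 19.32 × 23.4 = 452.1 mg/h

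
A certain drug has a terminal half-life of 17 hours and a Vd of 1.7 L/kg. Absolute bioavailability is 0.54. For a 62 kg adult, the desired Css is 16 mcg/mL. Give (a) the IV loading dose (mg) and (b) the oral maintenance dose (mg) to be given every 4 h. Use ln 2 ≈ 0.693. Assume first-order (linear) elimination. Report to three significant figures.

(a) 1690 mg; (b) 509 mg

Vd(total) = 62 kg × 1.7 L/kg = 105.4 L
LD = Vd × C = 105.4 × 16 = 1686 mg
CL = 0.693 × Vd / t½ = 0.693 × 105.4 / 17 = 4.297 L/h
D = CL × Css × τ / F = 4.297 × 16 × 4 / 0.54 = 509.3 mg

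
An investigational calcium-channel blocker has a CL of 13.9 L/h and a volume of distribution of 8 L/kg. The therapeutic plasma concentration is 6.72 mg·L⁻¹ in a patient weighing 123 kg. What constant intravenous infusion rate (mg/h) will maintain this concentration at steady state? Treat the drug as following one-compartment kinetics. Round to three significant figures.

93.4 mg/h

Infusion rate = CL · Css = 13.90 L/h × 6.72 mg/L = 93.41 mg/h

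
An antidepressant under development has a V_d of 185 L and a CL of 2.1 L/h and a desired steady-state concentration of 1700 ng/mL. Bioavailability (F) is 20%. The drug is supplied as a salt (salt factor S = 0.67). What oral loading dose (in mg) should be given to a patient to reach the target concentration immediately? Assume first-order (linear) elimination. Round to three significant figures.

C = 1700 ng/mL = 1.700 mg/L
LD = Vd × C / F / S = 185.0 × 1.700 / 0.2 / 0.67 = 2347 mg

2350 mg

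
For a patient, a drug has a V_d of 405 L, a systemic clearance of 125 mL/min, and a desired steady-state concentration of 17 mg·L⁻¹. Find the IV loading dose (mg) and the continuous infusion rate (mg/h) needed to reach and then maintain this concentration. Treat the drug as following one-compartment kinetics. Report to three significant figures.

(a) 6890 mg; (b) 128 mg/h

LD = Vd · C_target = 405.0 × 17 = 6885 mg
Convert clearance: 125 mL/min × 60 min/h ÷ 1000 mL/L = 7.500 L/h
Infusion rate = 7.500 L/h × 17 mg/L = 127.5 mg/h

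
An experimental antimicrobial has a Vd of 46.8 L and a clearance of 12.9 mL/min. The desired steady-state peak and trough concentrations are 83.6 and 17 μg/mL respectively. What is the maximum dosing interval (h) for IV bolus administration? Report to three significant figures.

CL = 12.9 mL/min × 60/1000 = 0.7740 L/h
k = CL / Vd = 0.7740 / 46.80 = 0.01654 h⁻¹
Between IV bolus doses, concentration decays as C = C₀·e^(−kτ), so C_peak/C_trough = e^(kτ).
τ_max = ln(C_peak/C_trough) / k = ln(83.6/17) / 0.01654 = 1.593 / 0.01654 = 96.31 h

96.3 h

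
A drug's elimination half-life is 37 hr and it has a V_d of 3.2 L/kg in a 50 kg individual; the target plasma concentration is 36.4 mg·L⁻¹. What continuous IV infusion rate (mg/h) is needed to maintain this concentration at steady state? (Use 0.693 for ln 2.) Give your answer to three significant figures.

Vd = 3.2 L/kg × 50 kg = 160.0 L
CL = 0.693 × Vd / t½ = 0.693 × 160.0 / 37 = 2.997 L/h
Infusion rate = CL × Css = 2.997 × 36.4 = 109.1 mg/h

109 mg/h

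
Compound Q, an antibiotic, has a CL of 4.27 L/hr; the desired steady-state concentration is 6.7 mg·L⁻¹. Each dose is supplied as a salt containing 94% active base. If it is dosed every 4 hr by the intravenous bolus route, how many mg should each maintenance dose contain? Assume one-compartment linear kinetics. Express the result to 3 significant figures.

122 mg

D = CL × Css × τ / S = 4.270 × 6.7 × 4 / 0.94 = 121.7 mg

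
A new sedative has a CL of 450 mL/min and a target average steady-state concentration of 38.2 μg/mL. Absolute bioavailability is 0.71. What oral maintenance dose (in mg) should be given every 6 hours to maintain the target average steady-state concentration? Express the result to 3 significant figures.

CL = 450 mL/min = 450 × 0.06 = 27.00 L/h
D = CL × Css × τ / F = 27.00 × 38.2 × 6 / 0.71 = 8716 mg

8720 mg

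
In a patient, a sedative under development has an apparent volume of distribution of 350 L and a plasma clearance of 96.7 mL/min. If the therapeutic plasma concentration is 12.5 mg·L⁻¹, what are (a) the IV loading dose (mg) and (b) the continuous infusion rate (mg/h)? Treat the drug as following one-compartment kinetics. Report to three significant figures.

LD = Vd · C_target = 350.0 × 12.5 = 4375 mg
CL = 96.7 mL/min = 96.7 × 0.06 = 5.802 L/h
Infusion rate = 5.802 L/h × 12.5 mg/L = 72.53 mg/h

(a) 4380 mg; (b) 72.5 mg/h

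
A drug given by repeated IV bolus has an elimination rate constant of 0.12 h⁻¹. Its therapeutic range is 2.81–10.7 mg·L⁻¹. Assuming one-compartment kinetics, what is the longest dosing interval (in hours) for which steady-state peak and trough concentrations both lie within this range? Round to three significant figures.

Between IV bolus doses, concentration decays as C = C₀·e^(−kτ), so C_peak/C_trough = e^(kτ).
τ_max = ln(C_peak/C_trough) / k = ln(10.7/2.81) / 0.1200 = 1.337 / 0.1200 = 11.14 h

11.1 h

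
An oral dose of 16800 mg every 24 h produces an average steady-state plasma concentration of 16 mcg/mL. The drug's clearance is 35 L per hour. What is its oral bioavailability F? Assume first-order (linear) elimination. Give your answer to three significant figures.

F·D/τ = CL·Css at steady state → F = CL·Css·τ / D.
F = 35 × 16 × 24 / 16800 = 0.800

0.800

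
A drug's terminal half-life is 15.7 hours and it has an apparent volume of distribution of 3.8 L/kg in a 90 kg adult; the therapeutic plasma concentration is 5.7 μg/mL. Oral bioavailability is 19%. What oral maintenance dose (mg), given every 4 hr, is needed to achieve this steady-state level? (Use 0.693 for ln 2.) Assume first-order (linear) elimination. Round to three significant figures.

Vd(total) = 90 kg × 3.8 L/kg = 342.0 L
CL = 0.693 × Vd / t½ = 0.693 × 342.0 / 15.7 = 15.10 L/h
D = CL × Css × τ / F = 15.10 × 5.7 × 4 / 0.19 = 1812 mg

1810 mg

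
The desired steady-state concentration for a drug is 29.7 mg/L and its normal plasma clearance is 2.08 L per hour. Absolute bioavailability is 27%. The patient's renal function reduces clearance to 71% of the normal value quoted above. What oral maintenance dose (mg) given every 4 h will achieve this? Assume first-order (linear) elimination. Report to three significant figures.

Patient clearance = 0.71 × 2.080 = 1.477 L/h
D = CL × Css × τ / F = 1.477 × 29.7 × 4 / 0.27 = 649.9 mg

650 mg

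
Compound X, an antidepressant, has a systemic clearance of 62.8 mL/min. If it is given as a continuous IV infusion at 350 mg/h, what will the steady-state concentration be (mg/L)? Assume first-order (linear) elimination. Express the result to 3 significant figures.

92.9 mg/L

Convert clearance: 62.8 mL/min × 60 min/h ÷ 1000 mL/L = 3.768 L/h
Css = rate / CL = 350 / 3.768 = 92.89 mg/L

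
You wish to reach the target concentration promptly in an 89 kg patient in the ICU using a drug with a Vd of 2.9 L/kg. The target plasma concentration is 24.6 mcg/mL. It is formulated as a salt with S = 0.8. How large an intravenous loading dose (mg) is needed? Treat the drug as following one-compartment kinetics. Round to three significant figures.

7940 mg

Vd(total) = 89 kg × 2.9 L/kg = 258.1 L
The loading dose fills Vd to the target concentration.
LD = Vd × C / S = 258.1 × 24.60 / 0.8 = 7937 mg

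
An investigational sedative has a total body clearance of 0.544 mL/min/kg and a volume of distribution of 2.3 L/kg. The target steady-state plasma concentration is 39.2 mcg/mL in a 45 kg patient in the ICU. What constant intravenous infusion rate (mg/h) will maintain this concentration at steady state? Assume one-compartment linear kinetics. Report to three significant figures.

CL = 0.544 mL/min/kg × 45 kg = 24.48 mL/min = 24.48 × 60/1000 = 1.469 L/h
Rate = CL × Css = 1.469 × 39.2 = 57.58 mg/h

57.6 mg/h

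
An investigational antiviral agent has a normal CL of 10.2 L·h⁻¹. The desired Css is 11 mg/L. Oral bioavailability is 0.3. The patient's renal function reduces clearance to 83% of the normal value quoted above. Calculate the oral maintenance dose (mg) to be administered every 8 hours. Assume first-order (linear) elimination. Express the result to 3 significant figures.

2480 mg

Patient clearance = 0.83 × 10.20 = 8.466 L/h
D = CL × Css × τ / F = 8.466 × 11 × 8 / 0.3 = 2483 mg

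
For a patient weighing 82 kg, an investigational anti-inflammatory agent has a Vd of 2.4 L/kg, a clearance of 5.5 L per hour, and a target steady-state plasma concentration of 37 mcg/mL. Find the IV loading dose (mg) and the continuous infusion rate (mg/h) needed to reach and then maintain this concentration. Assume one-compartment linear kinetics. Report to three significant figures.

Total Vd = 2.4 × 82 = 196.8 L
Loading dose = Vd × C = 196.8 × 37 = 7282 mg
Maintenance: replace elimination → rate = CL × Css = 5.500 × 37 = 203.5 mg/h

(a) 7280 mg; (b) 204 mg/h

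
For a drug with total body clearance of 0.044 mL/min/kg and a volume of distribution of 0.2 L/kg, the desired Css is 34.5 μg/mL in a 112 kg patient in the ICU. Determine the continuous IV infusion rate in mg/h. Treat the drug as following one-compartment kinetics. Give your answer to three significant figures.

10.2 mg/h

CL = 0.044 mL/min/kg × 112 kg = 4.928 mL/min = 4.928 × 60/1000 = 0.2957 L/h
Infusion rate = CL · Css = 0.2957 L/h × 34.5 mg/L = 10.20 mg/h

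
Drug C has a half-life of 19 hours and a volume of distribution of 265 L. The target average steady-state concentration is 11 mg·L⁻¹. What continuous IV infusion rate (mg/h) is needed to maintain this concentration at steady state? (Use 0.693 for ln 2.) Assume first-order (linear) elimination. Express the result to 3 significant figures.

106 mg/h

CL = ln 2 · Vd / t½ = 0.693 × 265.0 / 19 = 9.666 L/h
Infusion rate = CL × Css = 9.666 × 11 = 106.3 mg/h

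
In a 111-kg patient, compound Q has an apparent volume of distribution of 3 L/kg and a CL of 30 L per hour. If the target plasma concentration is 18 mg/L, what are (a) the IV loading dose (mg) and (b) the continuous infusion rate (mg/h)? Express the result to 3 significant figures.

Vd(total) = 111 kg × 3 L/kg = 333.0 L
LD = Vd · C_target = 333.0 × 18 = 5994 mg
Infusion rate = 30.00 L/h × 18 mg/L = 540.0 mg/h

(a) 5990 mg; (b) 540 mg/h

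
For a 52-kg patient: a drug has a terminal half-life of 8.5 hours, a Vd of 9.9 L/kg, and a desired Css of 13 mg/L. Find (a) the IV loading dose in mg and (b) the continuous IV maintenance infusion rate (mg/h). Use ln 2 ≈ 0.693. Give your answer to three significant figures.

Vd(total) = 52 kg × 9.9 L/kg = 514.8 L
LD = Vd × C = 514.8 × 13 = 6692 mg
CL = 0.693 × Vd / t½ = 0.693 × 514.8 / 8.5 = 41.97 L/h
Infusion rate = CL × Css = 41.97 × 13 = 545.6 mg/h

(a) 6690 mg; (b) 546 mg/h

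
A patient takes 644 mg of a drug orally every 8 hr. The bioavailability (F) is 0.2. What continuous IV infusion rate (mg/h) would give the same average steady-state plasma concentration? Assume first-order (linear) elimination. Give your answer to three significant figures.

16.1 mg/h

Equivalent systemic input: infusion rate = F·D/τ.
Rate = 0.2 × 644 / 8 = 16.10 mg/h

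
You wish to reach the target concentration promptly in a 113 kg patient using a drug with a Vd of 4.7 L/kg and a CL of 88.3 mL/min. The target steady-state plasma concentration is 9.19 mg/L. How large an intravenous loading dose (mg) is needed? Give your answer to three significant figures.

4880 mg

Total Vd = 4.7 × 113 = 531.1 L
LD = Vd × C = 531.1 × 9.190 = 4881 mg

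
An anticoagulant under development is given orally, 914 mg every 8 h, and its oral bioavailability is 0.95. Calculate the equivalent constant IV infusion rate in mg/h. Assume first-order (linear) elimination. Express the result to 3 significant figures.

109 mg/h

Equivalent systemic input: infusion rate = F·D/τ.
Rate = 0.95 × 914 / 8 = 108.5 mg/h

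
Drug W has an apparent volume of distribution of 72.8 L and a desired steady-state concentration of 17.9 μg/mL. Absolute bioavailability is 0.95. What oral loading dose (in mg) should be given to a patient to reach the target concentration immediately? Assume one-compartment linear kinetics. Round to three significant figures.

1370 mg

LD = Vd × C / F = 72.80 × 17.90 / 0.95 = 1372 mg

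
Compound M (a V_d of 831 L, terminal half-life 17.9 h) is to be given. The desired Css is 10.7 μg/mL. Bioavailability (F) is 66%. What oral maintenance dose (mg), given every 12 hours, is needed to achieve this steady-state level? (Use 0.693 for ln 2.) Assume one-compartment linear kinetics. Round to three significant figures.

CL = 0.693 × Vd / t½ = 0.693 × 831.0 / 17.9 = 32.17 L/h
D = CL × Css × τ / F = 32.17 × 10.7 × 12 / 0.66 = 6259 mg

6260 mg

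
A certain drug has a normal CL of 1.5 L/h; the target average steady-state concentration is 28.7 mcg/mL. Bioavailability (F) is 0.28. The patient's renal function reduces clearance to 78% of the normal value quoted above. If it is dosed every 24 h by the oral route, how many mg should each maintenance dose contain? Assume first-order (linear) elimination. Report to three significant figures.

2880 mg

Patient clearance = 0.78 × 1.500 = 1.170 L/h
D = CL × Css × τ / F = 1.170 × 28.7 × 24 / 0.28 = 2878 mg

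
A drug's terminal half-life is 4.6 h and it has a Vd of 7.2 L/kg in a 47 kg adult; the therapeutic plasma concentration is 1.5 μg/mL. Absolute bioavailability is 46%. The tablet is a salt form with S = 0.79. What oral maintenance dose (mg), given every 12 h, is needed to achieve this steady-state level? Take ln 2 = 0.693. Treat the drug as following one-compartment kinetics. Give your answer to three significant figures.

2530 mg

Vd = 7.2 L/kg × 47 kg = 338.4 L
k = 0.693/4.6 = 0.1507 h⁻¹, so CL = k·Vd = 0.1507 × 338.4 = 51.00 L/h
D = CL × Css × τ / F / S = 51.00 × 1.5 × 12 / 0.46 / 0.79 = 2526 mg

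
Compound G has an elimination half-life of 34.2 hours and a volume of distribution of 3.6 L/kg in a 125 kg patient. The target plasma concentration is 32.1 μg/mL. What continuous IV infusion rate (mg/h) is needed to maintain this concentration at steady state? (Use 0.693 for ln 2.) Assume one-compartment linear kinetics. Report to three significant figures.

293 mg/h

Vd(total) = 125 kg × 3.6 L/kg = 450.0 L
k = 0.693/34.2 = 0.02026 h⁻¹, so CL = k·Vd = 0.02026 × 450.0 = 9.117 L/h
Infusion rate = CL × Css = 9.117 × 32.1 = 292.7 mg/h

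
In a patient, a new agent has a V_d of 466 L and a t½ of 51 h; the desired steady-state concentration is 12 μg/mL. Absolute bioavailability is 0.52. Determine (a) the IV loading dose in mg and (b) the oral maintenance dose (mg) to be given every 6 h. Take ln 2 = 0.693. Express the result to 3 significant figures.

(a) 5590 mg; (b) 877 mg

LD = Vd × C = 466.0 × 12 = 5592 mg
CL = 0.693 × Vd / t½ = 0.693 × 466.0 / 51 = 6.332 L/h
D = CL × Css × τ / F = 6.332 × 12 × 6 / 0.52 = 876.7 mg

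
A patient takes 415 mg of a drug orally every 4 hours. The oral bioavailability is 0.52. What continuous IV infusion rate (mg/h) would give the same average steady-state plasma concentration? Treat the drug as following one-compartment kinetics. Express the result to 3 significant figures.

Equivalent systemic input: infusion rate = F·D/τ.
Rate = 0.52 × 415 / 4 = 53.95 mg/h

54.0 mg/h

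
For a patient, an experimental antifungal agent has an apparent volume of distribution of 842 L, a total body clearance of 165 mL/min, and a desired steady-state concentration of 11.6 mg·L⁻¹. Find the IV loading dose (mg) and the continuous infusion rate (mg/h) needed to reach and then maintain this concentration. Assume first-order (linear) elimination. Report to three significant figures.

Loading dose = Vd × C = 842.0 × 11.6 = 9767 mg
Convert clearance: 165 mL/min × 60 min/h ÷ 1000 mL/L = 9.900 L/h
Maintenance infusion rate = CL × Css = 9.900 × 11.6 = 114.8 mg/h

(a) 9770 mg; (b) 115 mg/h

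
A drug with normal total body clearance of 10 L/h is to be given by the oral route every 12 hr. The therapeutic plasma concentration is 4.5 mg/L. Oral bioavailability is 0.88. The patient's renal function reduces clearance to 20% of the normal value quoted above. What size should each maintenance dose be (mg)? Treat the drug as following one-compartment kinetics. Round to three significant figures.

123 mg

Patient clearance = 0.2 × 10.00 = 2.000 L/h
D = CL × Css × τ / F = 2.000 × 4.5 × 12 / 0.88 = 122.7 mg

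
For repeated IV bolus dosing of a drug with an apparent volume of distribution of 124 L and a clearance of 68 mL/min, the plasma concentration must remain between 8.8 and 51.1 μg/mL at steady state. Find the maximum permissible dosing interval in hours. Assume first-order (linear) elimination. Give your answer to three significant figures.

53.5 h

Convert clearance: 68 mL/min × 60 min/h ÷ 1000 mL/L = 4.080 L/h
k = CL / Vd = 4.080 / 124.0 = 0.03290 h⁻¹
Between IV bolus doses, concentration decays as C = C₀·e^(−kτ), so C_peak/C_trough = e^(kτ).
τ_max = ln(C_peak/C_trough) / k = ln(51.1/8.8) / 0.03290 = 1.759 / 0.03290 = 53.47 h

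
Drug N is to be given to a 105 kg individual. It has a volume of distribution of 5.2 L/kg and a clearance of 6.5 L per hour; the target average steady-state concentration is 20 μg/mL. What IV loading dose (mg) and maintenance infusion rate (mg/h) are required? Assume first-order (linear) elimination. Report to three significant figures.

Vd(total) = 105 kg × 5.2 L/kg = 546.0 L
Loading dose = Vd × C = 546.0 × 20 = 10920 mg
Infusion rate = 6.500 L/h × 20 mg/L = 130.0 mg/h

(a) 10900 mg; (b) 130 mg/h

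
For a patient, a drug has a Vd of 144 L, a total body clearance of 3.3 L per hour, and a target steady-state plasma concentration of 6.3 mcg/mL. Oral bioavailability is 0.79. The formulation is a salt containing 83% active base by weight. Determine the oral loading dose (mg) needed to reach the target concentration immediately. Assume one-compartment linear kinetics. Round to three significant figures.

The loading dose fills Vd to the target concentration.
LD = Vd × C / F / S = 144.0 × 6.300 / 0.79 / 0.83 = 1384 mg

1380 mg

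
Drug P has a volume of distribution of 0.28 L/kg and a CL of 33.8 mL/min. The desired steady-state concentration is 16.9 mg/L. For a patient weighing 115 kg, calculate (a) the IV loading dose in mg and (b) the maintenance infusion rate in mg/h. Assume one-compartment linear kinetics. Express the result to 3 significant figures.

(a) 544 mg; (b) 34.3 mg/h

Total Vd = 0.28 × 115 = 32.20 L
Loading dose = Vd × C = 32.20 × 16.9 = 544.2 mg
Convert clearance: 33.8 mL/min × 60 min/h ÷ 1000 mL/L = 2.028 L/h
Infusion rate = 2.028 L/h × 16.9 mg/L = 34.27 mg/h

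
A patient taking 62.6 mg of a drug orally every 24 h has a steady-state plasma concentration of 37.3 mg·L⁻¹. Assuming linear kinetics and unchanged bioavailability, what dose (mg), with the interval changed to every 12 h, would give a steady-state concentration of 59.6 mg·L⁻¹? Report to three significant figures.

For first-order elimination, Css ∝ F·D/(CL·τ); F and CL are unchanged, so Css ∝ D/τ.
D₂ = D₁ × (Css,target / Css,current) × (τ₂/τ₁) = 62.6 × (59.6/37.3) × (12/24) = 50.01 mg

50.0 mg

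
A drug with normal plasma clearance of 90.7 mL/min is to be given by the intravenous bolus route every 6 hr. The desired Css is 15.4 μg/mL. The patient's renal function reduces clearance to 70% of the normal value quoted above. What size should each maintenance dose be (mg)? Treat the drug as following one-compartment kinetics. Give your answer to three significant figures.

352 mg

CL = 90.7 mL/min = 90.7 × 0.06 = 5.442 L/h
Patient clearance = 0.7 × 5.442 = 3.809 L/h
At steady state, dose per interval replaces the amount cleared in that interval: D/τ = CL·Css.
D = CL × Css × τ = 3.809 × 15.4 × 6 = 352.0 mg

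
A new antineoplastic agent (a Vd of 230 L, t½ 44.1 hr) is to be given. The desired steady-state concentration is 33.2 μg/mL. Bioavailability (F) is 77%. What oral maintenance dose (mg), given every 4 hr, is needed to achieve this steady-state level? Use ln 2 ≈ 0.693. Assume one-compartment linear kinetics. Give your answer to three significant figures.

CL = ln 2 · Vd / t½ = 0.693 × 230.0 / 44.1 = 3.614 L/h
D = CL × Css × τ / F = 3.614 × 33.2 × 4 / 0.77 = 623.3 mg

623 mg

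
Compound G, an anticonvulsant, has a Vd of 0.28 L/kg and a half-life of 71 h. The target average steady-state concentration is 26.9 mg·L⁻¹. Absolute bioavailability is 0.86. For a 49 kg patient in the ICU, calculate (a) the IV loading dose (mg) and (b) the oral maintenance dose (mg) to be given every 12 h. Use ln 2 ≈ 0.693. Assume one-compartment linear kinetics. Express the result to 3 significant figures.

(a) 369 mg; (b) 50.3 mg

Vd = 0.28 L/kg × 49 kg = 13.72 L
LD = Vd × C = 13.72 × 26.9 = 369.1 mg
CL = 0.693 × Vd / t½ = 0.693 × 13.72 / 71 = 0.1339 L/h
D = CL × Css × τ / F = 0.1339 × 26.9 × 12 / 0.86 = 50.26 mg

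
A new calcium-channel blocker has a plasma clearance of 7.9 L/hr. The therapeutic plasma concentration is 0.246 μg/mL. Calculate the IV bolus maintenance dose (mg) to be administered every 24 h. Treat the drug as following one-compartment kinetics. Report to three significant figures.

46.6 mg

D = CL × Css × τ = 7.900 × 0.246 × 24 = 46.64 mg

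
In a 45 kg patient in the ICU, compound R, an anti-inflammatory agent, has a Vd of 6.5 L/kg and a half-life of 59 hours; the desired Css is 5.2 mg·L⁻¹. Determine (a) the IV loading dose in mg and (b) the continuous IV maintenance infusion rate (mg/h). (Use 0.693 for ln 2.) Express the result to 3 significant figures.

(a) 1520 mg; (b) 17.9 mg/h

Vd(total) = 45 kg × 6.5 L/kg = 292.5 L
LD = Vd × C = 292.5 × 5.2 = 1521 mg
CL = 0.693 × Vd / t½ = 0.693 × 292.5 / 59 = 3.436 L/h
Infusion rate = CL × Css = 3.436 × 5.2 = 17.87 mg/h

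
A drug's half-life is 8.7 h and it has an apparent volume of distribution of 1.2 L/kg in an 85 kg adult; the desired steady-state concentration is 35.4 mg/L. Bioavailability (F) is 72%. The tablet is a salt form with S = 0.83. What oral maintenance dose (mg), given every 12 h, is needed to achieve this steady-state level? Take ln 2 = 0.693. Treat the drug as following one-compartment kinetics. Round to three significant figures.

Vd(total) = 85 kg × 1.2 L/kg = 102.0 L
CL = 0.693 × Vd / t½ = 0.693 × 102.0 / 8.7 = 8.125 L/h
D = CL × Css × τ / F / S = 8.125 × 35.4 × 12 / 0.72 / 0.83 = 5776 mg

5780 mg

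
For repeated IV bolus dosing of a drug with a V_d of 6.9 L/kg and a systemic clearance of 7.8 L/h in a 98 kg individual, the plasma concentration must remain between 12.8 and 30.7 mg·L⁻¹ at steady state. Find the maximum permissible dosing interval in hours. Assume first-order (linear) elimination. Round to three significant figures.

Total Vd = 6.9 × 98 = 676.2 L
k = CL / Vd = 7.800 / 676.2 = 0.01154 h⁻¹
Between IV bolus doses, concentration decays as C = C₀·e^(−kτ), so C_peak/C_trough = e^(kτ).
τ_max = ln(C_peak/C_trough) / k = ln(30.7/12.8) / 0.01154 = 0.8748 / 0.01154 = 75.81 h

75.8 h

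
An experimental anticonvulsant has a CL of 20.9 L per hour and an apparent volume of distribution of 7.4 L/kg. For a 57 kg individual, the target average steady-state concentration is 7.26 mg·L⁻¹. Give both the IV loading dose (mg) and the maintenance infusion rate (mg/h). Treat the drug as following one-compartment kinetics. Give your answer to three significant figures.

(a) 3060 mg; (b) 152 mg/h

Vd = 7.4 L/kg × 57 kg = 421.8 L
Loading: fill Vd to C_target → 421.8 L × 7.26 mg/L = 3062 mg
Maintenance infusion rate = CL × Css = 20.90 × 7.26 = 151.7 mg/h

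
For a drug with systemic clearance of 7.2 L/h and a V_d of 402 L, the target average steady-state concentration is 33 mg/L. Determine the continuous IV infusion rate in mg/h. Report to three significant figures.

At steady state, infusion rate equals elimination rate: rate in = CL × Css.
Rate = CL × Css = 7.200 × 33 = 237.6 mg/h

238 mg/h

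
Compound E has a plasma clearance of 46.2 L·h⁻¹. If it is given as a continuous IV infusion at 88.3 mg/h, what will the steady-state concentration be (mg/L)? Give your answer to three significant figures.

Css = rate / CL = 88.3 / 46.20 = 1.911 mg/L

1.91 mg/L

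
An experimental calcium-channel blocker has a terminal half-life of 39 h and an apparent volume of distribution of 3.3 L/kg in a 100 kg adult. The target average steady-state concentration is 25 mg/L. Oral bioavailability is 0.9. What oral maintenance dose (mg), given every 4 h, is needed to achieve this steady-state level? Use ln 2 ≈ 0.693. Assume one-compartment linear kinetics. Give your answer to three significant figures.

652 mg

Vd(total) = 100 kg × 3.3 L/kg = 330.0 L
CL = ln 2 · Vd / t½ = 0.693 × 330.0 / 39 = 5.864 L/h
D = CL × Css × τ / F = 5.864 × 25 × 4 / 0.9 = 651.6 mg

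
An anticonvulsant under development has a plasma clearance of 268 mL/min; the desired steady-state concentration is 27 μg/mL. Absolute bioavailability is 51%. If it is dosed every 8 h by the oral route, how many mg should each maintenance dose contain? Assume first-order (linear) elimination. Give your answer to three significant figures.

6810 mg

CL = 268 mL/min = 268 × 0.06 = 16.08 L/h
D = CL × Css × τ / F = 16.08 × 27 × 8 / 0.51 = 6810 mg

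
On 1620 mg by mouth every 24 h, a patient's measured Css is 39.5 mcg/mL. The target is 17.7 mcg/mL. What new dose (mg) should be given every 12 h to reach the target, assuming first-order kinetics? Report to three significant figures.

363 mg

With linear kinetics, Css is proportional to dose rate (D/τ) at fixed clearance.
D₂ = D₁ × (Css,target / Css,current) × (τ₂/τ₁) = 1620 × (17.7/39.5) × (12/24) = 363.0 mg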